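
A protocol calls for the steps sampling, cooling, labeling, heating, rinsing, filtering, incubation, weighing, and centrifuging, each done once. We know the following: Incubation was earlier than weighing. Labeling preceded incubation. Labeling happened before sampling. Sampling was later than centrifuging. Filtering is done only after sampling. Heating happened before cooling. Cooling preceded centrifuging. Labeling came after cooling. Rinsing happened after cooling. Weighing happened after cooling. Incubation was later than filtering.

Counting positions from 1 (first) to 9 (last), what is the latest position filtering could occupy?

Filtering must come before incubation and weighing — 2 steps forced after it.
Everything else can be placed before filtering in some valid order, so filtering can sit as late as position 9 − 2 = 7.

7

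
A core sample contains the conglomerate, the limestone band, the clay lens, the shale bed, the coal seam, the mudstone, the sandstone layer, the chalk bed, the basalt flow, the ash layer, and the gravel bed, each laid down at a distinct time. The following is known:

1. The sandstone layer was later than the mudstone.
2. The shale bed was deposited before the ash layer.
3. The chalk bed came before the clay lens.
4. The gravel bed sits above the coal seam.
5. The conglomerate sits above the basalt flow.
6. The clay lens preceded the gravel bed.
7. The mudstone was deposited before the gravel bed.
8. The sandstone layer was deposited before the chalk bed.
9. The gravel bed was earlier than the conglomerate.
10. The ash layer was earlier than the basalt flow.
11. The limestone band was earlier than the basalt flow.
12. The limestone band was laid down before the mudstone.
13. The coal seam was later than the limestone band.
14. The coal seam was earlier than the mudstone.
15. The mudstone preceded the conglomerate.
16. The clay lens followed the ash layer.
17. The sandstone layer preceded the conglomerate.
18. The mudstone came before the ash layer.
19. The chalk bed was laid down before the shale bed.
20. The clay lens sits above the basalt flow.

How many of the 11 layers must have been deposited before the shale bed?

5

Directly stated before the shale bed: the chalk bed.
The coal seam reaches the shale bed via the coal seam → the mudstone → the sandstone layer → the chalk bed → the shale bed.
The limestone band reaches the shale bed via the limestone band → the mudstone → the sandstone layer → the chalk bed → the shale bed.
The mudstone reaches the shale bed via the mudstone → the sandstone layer → the chalk bed → the shale bed.
Likewise the sandstone layer reaches the shale bed by chaining the stated constraints.
No chain forces the gravel bed (or any of the others) ahead of the shale bed.
That's the chalk bed, the coal seam, the limestone band, the mudstone, and the sandstone layer — 5 in all.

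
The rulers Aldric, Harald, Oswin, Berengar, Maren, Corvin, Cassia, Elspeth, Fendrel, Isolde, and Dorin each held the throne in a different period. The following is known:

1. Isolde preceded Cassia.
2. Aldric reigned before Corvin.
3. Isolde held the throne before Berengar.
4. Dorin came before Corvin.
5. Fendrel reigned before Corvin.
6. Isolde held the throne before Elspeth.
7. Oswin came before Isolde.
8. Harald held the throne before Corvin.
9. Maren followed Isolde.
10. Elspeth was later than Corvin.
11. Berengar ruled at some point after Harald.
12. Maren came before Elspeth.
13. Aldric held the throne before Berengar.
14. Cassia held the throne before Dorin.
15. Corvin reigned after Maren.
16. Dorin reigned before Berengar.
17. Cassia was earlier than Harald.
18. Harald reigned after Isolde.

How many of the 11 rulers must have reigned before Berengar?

6

Directly stated before Berengar: Aldric, Dorin, Harald, and Isolde.
Cassia reaches Berengar via Cassia → Dorin → Berengar.
Oswin reaches Berengar via Oswin → Isolde → Berengar.
No chain forces Maren (or any of the others) ahead of Berengar.
That's Aldric, Cassia, Dorin, Harald, Isolde, and Oswin — 6 in all.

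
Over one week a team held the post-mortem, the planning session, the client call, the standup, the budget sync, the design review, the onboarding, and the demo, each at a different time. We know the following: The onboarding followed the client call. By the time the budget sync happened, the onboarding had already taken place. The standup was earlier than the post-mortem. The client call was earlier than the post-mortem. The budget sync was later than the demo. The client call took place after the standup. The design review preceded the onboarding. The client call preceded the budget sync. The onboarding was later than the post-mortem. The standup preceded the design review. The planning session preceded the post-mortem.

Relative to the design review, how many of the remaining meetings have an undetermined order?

4

Forced before the design review: the standup; forced after the design review: the budget sync and the onboarding.
That leaves the client call, the demo, the planning session, and the post-mortem with no forced order relative to the design review — 4.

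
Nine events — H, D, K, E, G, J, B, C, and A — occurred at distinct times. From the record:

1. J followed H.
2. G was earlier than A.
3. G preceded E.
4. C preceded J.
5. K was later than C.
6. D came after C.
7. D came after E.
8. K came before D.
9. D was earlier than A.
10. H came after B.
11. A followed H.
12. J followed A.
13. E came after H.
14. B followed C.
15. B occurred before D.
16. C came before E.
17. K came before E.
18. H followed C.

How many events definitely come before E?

Directly stated before E: C, G, H, and K.
B reaches E via B → H → E.
No chain forces A (or any of the others) ahead of E.
That's B, C, G, H, and K — 5 in all.

5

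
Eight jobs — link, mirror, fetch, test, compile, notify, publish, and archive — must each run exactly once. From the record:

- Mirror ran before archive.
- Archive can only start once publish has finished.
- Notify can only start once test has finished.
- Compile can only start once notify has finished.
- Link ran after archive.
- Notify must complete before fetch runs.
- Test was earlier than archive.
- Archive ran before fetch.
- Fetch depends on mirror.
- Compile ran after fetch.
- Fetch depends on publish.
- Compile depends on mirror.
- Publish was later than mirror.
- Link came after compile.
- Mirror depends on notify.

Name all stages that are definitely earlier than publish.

Directly stated before publish: mirror.
Notify reaches publish via notify → mirror → publish.
Test reaches publish via test → notify → mirror → publish.
No chain forces link (or any of the others) ahead of publish.

mirror, notify, test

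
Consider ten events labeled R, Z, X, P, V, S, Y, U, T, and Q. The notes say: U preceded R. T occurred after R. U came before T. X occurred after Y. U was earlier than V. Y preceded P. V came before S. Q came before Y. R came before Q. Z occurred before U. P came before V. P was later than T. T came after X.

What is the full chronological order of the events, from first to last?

The constraints fix every adjacent pair, so only one ordering works:
Z → U → R → Q → Y → X → T → P → V → S.

Z, U, R, Q, Y, X, T, P, V, S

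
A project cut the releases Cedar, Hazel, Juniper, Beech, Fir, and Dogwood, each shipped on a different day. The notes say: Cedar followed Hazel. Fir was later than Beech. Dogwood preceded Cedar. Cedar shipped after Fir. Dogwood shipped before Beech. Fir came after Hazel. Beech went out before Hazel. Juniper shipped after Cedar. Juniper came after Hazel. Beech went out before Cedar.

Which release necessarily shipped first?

Dogwood has a chain of constraints placing it before every other release, so Dogwood must be first.

Dogwood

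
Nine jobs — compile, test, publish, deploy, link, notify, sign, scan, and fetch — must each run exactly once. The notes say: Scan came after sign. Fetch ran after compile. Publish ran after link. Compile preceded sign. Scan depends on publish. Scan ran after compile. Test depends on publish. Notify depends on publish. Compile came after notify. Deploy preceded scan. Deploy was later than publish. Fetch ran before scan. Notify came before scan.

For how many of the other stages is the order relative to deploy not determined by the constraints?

5

Forced before deploy: link and publish; forced after deploy: scan.
That leaves compile, fetch, notify, sign, and test with no forced order relative to deploy — 5.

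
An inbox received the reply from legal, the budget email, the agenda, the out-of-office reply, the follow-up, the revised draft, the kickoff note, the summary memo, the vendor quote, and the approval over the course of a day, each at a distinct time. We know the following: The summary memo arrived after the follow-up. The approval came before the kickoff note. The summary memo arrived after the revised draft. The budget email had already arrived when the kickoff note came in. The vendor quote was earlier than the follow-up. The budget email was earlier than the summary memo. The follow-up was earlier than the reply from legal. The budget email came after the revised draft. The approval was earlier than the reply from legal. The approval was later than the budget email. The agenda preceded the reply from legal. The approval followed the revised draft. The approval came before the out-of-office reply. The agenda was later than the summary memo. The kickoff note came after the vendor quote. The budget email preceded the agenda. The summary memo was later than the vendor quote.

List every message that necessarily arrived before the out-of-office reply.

the approval, the budget email, the revised draft

Directly stated before the out-of-office reply: the approval.
The budget email reaches the out-of-office reply via the budget email → the approval → the out-of-office reply.
The revised draft reaches the out-of-office reply via the revised draft → the approval → the out-of-office reply.
No chain forces the vendor quote (or any of the others) ahead of the out-of-office reply.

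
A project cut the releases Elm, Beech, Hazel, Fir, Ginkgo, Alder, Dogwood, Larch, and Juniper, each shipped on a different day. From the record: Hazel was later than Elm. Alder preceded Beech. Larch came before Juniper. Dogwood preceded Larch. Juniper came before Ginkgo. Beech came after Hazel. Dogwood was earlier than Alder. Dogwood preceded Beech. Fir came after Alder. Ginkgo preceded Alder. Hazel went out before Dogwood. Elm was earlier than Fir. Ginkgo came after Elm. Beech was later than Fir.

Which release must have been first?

Elm

Elm has a chain of constraints placing it before every other release, so Elm must be first.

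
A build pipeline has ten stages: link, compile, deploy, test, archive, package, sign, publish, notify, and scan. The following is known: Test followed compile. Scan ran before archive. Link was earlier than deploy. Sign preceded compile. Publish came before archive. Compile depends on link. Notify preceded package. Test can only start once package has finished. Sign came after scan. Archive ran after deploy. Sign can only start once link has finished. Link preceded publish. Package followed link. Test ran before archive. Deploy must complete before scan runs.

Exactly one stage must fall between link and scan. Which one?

Tracing the constraints gives link → deploy → scan, so deploy sits after link and before scan.
No other stage is forced both after link and before scan.

deploy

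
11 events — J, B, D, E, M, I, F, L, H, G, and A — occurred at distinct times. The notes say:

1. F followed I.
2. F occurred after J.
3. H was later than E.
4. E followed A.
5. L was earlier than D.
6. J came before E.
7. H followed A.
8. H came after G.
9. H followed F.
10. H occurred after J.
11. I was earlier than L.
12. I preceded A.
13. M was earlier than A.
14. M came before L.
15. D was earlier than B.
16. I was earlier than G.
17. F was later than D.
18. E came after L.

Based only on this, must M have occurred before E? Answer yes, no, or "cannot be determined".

yes

Chain the constraints: M → A → E. Each link is directly stated, so M comes before E.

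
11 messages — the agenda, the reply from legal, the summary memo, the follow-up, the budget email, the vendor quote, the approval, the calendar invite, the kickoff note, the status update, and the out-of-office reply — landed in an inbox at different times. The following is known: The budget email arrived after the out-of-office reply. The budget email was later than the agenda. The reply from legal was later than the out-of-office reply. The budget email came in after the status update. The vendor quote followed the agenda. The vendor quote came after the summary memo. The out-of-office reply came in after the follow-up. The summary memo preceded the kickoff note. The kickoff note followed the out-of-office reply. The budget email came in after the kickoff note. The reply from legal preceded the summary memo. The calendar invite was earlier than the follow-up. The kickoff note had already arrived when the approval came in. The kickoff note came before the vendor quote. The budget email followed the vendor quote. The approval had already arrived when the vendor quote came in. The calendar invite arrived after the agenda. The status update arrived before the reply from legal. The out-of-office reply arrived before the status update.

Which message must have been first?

The agenda has a chain of constraints placing it before every other message, so the agenda must be first.

the agenda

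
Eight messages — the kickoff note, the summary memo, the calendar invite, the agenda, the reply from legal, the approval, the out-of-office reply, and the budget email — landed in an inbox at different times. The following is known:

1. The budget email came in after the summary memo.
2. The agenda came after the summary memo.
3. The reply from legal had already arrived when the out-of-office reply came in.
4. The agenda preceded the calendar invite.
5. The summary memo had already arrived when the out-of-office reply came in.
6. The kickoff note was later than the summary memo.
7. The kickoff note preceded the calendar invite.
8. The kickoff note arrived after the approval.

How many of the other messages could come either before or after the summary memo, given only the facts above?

Forced after the summary memo: the agenda, the budget email, the calendar invite, the kickoff note, and the out-of-office reply.
That leaves the approval and the reply from legal with no forced order relative to the summary memo — 2.

2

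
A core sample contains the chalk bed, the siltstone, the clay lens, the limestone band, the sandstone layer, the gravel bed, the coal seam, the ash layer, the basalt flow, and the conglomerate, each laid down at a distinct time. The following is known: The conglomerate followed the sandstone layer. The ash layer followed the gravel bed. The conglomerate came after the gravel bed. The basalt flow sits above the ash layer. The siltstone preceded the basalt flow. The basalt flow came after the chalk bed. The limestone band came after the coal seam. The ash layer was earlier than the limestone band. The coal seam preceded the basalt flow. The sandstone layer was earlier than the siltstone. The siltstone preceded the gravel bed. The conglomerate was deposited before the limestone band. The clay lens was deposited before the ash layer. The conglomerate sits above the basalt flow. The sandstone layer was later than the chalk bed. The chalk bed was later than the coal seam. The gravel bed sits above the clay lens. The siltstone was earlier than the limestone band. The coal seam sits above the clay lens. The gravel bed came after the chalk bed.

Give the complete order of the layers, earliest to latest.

the clay lens, the coal seam, the chalk bed, the sandstone layer, the siltstone, the gravel bed, the ash layer, the basalt flow, the conglomerate, the limestone band

The constraints fix every adjacent pair, so only one ordering works:
the clay lens → the coal seam → the chalk bed → the sandstone layer → the siltstone → the gravel bed → the ash layer → the basalt flow → the conglomerate → the limestone band.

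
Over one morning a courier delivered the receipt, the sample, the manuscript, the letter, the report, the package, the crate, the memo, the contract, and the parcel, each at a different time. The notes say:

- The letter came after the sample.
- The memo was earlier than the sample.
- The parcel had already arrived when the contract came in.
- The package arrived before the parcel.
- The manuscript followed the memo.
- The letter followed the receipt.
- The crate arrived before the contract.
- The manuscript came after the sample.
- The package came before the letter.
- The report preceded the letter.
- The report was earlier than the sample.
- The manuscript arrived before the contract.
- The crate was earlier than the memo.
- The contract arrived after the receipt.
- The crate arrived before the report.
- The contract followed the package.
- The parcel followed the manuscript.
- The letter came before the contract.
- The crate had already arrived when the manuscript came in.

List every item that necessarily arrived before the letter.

Directly stated before the letter: the package, the receipt, the report, and the sample.
The crate reaches the letter via the crate → the report → the letter.
The memo reaches the letter via the memo → the sample → the letter.

the crate, the memo, the package, the receipt, the report, the sample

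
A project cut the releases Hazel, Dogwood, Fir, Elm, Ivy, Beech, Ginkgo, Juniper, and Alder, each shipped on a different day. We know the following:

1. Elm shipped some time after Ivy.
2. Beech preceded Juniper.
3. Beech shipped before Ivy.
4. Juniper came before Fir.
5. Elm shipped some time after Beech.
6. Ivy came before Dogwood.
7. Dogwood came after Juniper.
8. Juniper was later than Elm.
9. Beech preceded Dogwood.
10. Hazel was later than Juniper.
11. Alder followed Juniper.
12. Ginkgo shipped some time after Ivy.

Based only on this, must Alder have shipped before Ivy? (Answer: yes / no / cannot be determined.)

Tracing the constraints gives Ivy → Elm → Juniper → Alder, so Ivy must come before Alder.
That means Alder cannot be before Ivy.

no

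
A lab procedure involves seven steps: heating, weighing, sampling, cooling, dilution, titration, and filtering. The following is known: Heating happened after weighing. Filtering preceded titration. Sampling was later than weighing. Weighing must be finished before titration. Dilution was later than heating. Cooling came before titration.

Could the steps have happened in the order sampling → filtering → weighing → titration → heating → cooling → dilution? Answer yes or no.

no

The constraints require weighing before sampling, but in the proposed sequence sampling appears ahead of weighing. That one violation is enough.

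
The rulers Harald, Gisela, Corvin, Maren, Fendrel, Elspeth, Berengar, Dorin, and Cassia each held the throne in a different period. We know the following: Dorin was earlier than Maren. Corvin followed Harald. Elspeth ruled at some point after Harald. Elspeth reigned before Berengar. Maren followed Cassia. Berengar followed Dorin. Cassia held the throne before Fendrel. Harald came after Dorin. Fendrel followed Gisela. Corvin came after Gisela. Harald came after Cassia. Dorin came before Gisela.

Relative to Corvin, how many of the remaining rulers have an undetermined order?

4

Forced before Corvin: Cassia, Dorin, Gisela, and Harald.
That leaves Berengar, Elspeth, Fendrel, and Maren with no forced order relative to Corvin — 4.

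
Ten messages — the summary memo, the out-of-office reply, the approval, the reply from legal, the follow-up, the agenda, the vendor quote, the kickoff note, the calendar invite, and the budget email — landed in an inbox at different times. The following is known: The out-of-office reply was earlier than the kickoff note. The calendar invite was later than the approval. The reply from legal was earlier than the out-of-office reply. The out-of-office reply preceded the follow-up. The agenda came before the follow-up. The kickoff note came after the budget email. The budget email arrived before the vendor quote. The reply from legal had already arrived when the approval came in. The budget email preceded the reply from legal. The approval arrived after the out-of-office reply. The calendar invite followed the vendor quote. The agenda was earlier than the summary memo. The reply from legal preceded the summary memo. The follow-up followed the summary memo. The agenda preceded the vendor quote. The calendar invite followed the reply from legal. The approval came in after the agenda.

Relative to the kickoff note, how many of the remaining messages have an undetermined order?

6

Forced before the kickoff note: the budget email, the out-of-office reply, and the reply from legal.
That leaves the agenda, the approval, the calendar invite, the follow-up, the summary memo, and the vendor quote with no forced order relative to the kickoff note — 6.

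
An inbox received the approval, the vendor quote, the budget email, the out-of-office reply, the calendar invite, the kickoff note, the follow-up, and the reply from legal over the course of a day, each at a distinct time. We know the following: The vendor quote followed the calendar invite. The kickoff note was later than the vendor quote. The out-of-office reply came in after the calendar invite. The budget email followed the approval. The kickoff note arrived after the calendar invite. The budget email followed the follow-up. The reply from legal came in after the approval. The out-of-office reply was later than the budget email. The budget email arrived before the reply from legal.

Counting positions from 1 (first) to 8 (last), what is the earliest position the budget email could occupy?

The approval and the follow-up must both come before the budget email — 2 forced predecessors.
Nothing else is forced ahead of the budget email, so its earliest slot is position 2 + 1 = 3.

3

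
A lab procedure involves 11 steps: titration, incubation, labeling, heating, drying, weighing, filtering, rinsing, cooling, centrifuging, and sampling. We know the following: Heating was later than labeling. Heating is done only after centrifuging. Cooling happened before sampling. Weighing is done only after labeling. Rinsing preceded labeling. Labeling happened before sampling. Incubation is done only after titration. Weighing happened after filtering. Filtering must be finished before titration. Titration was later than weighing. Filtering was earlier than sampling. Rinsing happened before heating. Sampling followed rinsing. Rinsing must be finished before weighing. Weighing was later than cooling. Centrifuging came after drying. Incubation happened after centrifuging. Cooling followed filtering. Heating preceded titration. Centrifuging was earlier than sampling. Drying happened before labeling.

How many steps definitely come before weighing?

5

Directly stated before weighing: cooling, filtering, labeling, and rinsing.
Drying reaches weighing via drying → labeling → weighing.
No chain forces centrifuging (or any of the others) ahead of weighing.
That's cooling, drying, filtering, labeling, and rinsing — 5 in all.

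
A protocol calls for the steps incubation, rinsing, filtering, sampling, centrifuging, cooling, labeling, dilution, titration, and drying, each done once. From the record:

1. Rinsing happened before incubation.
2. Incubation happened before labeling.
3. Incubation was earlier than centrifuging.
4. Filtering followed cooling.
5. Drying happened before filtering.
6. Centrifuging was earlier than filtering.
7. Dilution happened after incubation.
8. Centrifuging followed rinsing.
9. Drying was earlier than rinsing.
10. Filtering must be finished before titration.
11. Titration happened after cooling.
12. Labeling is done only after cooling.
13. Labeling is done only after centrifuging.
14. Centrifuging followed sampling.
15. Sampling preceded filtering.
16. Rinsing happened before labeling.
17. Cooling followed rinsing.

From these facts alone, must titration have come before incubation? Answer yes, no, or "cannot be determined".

Tracing the constraints gives incubation → centrifuging → filtering → titration, so incubation must come before titration.
That means titration cannot be before incubation.

no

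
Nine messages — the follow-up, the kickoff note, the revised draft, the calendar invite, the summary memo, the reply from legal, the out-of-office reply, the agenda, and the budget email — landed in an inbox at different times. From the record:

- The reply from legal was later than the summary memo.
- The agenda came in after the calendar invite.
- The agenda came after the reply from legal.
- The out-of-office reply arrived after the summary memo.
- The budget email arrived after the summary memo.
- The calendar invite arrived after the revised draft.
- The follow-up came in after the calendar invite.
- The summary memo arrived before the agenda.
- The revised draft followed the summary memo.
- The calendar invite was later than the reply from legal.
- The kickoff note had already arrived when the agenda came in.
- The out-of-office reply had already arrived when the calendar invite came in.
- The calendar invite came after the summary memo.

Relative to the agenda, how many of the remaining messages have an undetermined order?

Forced before the agenda: the calendar invite, the kickoff note, the out-of-office reply, the reply from legal, the revised draft, and the summary memo.
That leaves the budget email and the follow-up with no forced order relative to the agenda — 2.

2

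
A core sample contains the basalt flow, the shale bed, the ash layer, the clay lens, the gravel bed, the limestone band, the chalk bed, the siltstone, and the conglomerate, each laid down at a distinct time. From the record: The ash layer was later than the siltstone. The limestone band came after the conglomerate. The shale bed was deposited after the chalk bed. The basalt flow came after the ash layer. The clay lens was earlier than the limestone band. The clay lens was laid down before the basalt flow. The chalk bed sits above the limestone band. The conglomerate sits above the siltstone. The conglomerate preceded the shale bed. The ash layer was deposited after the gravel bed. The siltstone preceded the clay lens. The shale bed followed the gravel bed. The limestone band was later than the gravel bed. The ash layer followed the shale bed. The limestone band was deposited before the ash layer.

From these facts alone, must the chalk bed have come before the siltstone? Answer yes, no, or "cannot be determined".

no

Tracing the constraints gives the siltstone → the clay lens → the limestone band → the chalk bed, so the siltstone must come before the chalk bed.
That means the chalk bed cannot be before the siltstone.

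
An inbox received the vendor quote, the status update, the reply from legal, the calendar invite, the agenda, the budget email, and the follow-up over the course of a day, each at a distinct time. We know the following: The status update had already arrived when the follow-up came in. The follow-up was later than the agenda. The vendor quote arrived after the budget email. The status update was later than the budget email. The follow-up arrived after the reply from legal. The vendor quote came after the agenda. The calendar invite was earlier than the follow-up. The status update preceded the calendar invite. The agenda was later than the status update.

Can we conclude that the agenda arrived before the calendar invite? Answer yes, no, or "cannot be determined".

No chain of stated constraints runs from the agenda to the calendar invite, and none runs from the calendar invite to the agenda either.
So the relative order of the agenda and the calendar invite is not fixed by the given facts.

cannot be determined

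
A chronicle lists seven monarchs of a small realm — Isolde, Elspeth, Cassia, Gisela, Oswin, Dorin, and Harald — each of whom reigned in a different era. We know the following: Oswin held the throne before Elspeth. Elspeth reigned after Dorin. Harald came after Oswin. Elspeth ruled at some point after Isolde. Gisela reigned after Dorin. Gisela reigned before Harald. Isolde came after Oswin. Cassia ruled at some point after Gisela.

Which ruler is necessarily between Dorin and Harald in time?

Gisela

Tracing the constraints gives Dorin → Gisela → Harald, so Gisela sits after Dorin and before Harald.
No other ruler is forced both after Dorin and before Harald.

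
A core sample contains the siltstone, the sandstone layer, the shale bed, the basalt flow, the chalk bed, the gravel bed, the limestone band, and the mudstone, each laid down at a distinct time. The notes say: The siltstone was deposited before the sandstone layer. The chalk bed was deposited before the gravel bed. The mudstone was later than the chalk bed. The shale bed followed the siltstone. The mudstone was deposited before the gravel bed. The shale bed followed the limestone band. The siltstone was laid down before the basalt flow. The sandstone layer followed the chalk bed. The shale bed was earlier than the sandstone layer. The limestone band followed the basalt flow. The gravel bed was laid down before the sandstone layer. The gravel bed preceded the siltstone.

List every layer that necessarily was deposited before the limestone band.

Directly stated before the limestone band: the basalt flow.
The chalk bed reaches the limestone band via the chalk bed → the gravel bed → the siltstone → the basalt flow → the limestone band.
The gravel bed reaches the limestone band via the gravel bed → the siltstone → the basalt flow → the limestone band.
The mudstone reaches the limestone band via the mudstone → the gravel bed → the siltstone → the basalt flow → the limestone band.
Likewise the siltstone reaches the limestone band by chaining the stated constraints.
No chain forces the shale bed (or any of the others) ahead of the limestone band.

the basalt flow, the chalk bed, the gravel bed, the mudstone, the siltstone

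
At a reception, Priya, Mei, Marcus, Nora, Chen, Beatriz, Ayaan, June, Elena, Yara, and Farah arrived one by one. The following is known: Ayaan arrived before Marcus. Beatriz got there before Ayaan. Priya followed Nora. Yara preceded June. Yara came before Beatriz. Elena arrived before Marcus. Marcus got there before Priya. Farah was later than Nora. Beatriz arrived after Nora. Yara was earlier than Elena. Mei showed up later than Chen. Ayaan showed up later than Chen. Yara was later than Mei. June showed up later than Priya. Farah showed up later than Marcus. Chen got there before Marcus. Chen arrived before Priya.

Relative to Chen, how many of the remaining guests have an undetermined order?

Forced after Chen: Ayaan, Beatriz, Elena, Farah, June, Marcus, Mei, Priya, and Yara.
That leaves Nora with no forced order relative to Chen — 1.

1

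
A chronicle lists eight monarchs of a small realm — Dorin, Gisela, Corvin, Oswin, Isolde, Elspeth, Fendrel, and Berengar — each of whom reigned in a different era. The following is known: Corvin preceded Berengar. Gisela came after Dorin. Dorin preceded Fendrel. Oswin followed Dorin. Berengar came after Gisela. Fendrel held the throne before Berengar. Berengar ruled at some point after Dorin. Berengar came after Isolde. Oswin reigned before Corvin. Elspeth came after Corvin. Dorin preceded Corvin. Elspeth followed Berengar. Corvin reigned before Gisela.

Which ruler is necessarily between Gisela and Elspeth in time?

Berengar

Tracing the constraints gives Gisela → Berengar → Elspeth, so Berengar sits after Gisela and before Elspeth.
No other ruler is forced both after Gisela and before Elspeth.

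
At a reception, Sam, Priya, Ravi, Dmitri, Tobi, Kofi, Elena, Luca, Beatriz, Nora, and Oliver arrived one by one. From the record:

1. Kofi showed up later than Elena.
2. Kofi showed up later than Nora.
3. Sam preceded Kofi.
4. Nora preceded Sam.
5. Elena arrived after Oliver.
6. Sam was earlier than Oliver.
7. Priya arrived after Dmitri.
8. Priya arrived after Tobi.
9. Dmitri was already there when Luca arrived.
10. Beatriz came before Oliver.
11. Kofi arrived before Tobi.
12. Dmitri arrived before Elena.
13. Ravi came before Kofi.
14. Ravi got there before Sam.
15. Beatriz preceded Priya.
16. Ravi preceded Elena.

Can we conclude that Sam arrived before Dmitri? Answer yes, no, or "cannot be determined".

No chain of stated constraints runs from Sam to Dmitri, and none runs from Dmitri to Sam either.
So the relative order of Sam and Dmitri is not fixed by the given facts.

cannot be determined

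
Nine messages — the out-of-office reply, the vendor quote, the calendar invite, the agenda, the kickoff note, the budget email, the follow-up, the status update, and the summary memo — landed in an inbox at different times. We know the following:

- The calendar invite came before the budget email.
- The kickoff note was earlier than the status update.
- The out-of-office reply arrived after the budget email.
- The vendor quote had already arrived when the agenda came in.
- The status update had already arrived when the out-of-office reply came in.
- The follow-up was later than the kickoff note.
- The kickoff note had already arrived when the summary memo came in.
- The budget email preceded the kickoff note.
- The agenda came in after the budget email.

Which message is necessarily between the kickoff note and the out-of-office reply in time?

the status update

Tracing the constraints gives the kickoff note → the status update → the out-of-office reply, so the status update sits after the kickoff note and before the out-of-office reply.
No other message is forced both after the kickoff note and before the out-of-office reply.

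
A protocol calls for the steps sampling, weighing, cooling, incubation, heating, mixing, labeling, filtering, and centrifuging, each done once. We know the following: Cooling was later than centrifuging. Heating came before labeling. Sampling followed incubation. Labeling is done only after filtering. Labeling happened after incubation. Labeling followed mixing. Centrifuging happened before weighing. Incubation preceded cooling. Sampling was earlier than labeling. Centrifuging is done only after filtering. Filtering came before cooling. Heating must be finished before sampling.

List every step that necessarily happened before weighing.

centrifuging, filtering

Directly stated before weighing: centrifuging.
Filtering reaches weighing via filtering → centrifuging → weighing.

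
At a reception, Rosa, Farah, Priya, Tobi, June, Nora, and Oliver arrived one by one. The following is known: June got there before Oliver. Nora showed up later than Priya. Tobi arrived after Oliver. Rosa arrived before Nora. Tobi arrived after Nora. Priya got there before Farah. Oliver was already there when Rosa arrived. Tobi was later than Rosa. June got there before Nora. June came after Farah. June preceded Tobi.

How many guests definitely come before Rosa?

Directly stated before Rosa: Oliver.
Farah reaches Rosa via Farah → June → Oliver → Rosa.
June reaches Rosa via June → Oliver → Rosa.
Priya reaches Rosa via Priya → Farah → June → Oliver → Rosa.
That's Farah, June, Oliver, and Priya — 4 in all.

4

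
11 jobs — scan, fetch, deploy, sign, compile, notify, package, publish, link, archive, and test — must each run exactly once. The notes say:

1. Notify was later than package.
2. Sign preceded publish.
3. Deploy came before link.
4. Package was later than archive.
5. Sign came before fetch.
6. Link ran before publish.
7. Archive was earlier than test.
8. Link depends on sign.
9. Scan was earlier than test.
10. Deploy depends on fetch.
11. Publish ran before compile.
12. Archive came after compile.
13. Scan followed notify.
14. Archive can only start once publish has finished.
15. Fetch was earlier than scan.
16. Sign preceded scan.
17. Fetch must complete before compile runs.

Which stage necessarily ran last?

Every other stage has a chain of constraints placing it before test, so test is last.

test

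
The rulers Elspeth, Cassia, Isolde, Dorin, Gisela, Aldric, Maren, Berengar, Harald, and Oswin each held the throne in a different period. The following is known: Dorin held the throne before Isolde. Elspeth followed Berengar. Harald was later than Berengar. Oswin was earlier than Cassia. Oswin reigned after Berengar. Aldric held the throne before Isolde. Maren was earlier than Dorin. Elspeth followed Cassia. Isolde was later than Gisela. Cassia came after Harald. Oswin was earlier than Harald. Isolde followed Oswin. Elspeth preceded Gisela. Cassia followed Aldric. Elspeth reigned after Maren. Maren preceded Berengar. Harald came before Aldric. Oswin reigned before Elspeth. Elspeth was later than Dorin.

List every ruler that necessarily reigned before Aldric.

Berengar, Harald, Maren, Oswin

Directly stated before Aldric: Harald.
Berengar reaches Aldric via Berengar → Harald → Aldric.
Maren reaches Aldric via Maren → Berengar → Harald → Aldric.
Oswin reaches Aldric via Oswin → Harald → Aldric.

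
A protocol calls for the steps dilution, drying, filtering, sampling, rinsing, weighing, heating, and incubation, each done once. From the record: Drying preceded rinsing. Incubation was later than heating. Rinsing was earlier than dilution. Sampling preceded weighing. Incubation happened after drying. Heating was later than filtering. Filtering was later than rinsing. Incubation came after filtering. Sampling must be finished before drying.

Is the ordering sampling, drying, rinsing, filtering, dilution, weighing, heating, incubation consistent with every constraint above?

yes

Check each stated constraint against the proposed order — e.g. sampling is ahead of weighing; drying is ahead of incubation. Every pair is in the required order; nothing is violated.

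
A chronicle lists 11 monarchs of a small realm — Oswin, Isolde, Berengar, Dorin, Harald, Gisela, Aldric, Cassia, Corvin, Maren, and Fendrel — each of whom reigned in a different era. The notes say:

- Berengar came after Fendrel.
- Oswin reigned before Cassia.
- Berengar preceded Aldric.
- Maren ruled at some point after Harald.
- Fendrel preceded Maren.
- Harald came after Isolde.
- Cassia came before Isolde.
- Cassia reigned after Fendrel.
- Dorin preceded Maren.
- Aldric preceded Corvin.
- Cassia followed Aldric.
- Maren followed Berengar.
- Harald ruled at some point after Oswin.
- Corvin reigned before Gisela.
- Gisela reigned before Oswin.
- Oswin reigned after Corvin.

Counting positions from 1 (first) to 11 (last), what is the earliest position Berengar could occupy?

2

Fendrel must come before Berengar — 1 forced predecessor.
Nothing else is forced ahead of Berengar, so their earliest slot is position 1 + 1 = 2.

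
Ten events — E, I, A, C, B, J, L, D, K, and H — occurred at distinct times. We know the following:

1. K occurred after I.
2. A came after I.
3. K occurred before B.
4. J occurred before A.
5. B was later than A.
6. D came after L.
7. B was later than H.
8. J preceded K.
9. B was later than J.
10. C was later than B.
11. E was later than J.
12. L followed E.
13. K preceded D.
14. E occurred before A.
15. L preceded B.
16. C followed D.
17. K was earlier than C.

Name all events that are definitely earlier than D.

E, I, J, K, L

Directly stated before D: K and L.
E reaches D via E → L → D.
I reaches D via I → K → D.
J reaches D via J → K → D.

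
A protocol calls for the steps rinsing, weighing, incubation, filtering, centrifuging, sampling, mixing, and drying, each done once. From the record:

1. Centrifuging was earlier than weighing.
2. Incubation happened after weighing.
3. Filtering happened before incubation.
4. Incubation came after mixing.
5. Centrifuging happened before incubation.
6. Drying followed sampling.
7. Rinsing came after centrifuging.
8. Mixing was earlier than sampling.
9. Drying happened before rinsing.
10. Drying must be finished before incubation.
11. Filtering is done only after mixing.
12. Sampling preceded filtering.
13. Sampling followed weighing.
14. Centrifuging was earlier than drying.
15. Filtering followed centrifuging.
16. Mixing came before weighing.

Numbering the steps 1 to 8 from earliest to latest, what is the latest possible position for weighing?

3

Weighing must come before drying, filtering, incubation, rinsing, and sampling — 5 steps forced after it.
Everything else can be placed before weighing in some valid order, so weighing can sit as late as position 8 − 5 = 3.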